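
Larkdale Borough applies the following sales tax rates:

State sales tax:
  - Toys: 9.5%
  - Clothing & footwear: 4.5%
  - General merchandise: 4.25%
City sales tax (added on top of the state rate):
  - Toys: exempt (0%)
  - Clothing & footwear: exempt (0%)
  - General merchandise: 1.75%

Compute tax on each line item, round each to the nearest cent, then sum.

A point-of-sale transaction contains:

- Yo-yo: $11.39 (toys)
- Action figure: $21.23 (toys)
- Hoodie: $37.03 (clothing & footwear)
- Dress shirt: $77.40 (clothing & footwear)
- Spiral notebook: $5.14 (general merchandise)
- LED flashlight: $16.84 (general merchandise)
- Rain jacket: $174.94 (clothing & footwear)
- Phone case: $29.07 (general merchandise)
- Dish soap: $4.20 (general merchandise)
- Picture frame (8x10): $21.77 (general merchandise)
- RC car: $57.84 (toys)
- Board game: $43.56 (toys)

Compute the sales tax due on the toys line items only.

$12.73

Yo-yo $11.39: toys → 9.5% + 0% city = 9.5% → $1.08
Action figure $21.23: toys → 9.5% + 0% city = 9.5% → $2.02
RC car $57.84: toys → 9.5% + 0% city = 9.5% → $5.49
Board game $43.56: toys → 9.5% + 0% city = 9.5% → $4.14
Tax on toys = $1.08 + $2.02 + $5.49 + $4.14 = $12.73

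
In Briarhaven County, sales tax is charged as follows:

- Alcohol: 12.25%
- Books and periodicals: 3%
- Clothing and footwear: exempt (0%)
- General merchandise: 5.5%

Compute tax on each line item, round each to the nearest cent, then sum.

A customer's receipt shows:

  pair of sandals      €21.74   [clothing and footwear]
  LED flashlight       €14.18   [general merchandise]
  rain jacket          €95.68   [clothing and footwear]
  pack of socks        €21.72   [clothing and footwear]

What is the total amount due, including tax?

Pair of sandals €21.74: clothing and footwear → 0% → €0.00
LED flashlight €14.18: general merchandise → 5.5% → €0.78
Rain jacket €95.68: clothing and footwear → 0% → €0.00
Pack of socks €21.72: clothing and footwear → 0% → €0.00
Subtotal = €153.32; tax = €0.78; total due = €154.10

€154.10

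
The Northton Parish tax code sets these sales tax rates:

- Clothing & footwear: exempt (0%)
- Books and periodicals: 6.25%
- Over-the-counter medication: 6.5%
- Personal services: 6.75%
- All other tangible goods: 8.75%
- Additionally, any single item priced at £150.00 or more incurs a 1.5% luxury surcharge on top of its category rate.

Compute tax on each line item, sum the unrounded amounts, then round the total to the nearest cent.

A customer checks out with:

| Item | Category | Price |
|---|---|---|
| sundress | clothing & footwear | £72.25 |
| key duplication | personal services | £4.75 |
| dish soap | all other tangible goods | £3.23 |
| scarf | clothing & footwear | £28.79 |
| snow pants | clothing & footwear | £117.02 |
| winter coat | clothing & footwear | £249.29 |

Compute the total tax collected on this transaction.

Sundress £72.25: clothing & footwear → 0% → £0.00
Key duplication £4.75: personal services → 6.75% → £0.320625
Dish soap £3.23: all other tangible goods → 8.75% → £0.282625
Scarf £28.79: clothing & footwear → 0% → £0.00
Snow pants £117.02: clothing & footwear → 0% → £0.00
Winter coat £249.29: clothing & footwear → 0% + 1.5% surcharge = 1.5% → £3.73935
Unrounded tax sum = £4.3426 → £4.34

£4.34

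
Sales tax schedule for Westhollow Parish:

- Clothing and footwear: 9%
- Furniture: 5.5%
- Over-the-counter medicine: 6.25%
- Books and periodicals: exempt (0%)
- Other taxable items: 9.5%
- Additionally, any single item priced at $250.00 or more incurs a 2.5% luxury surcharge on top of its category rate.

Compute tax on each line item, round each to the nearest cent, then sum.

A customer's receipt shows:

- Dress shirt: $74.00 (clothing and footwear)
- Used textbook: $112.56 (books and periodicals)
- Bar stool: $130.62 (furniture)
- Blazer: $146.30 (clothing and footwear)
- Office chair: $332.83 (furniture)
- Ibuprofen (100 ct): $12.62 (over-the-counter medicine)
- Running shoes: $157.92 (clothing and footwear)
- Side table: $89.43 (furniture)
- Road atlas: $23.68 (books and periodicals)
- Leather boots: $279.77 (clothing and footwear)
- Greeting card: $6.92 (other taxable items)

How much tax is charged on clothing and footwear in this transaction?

Dress shirt $74.00: clothing and footwear → 9% → $6.66
Blazer $146.30: clothing and footwear → 9% → $13.17
Running shoes $157.92: clothing and footwear → 9% → $14.21
Leather boots $279.77: clothing and footwear → 9% + 2.5% surcharge = 11.5% → $32.17
Tax on clothing and footwear = $6.66 + $13.17 + $14.21 + $32.17 = $66.21

$66.21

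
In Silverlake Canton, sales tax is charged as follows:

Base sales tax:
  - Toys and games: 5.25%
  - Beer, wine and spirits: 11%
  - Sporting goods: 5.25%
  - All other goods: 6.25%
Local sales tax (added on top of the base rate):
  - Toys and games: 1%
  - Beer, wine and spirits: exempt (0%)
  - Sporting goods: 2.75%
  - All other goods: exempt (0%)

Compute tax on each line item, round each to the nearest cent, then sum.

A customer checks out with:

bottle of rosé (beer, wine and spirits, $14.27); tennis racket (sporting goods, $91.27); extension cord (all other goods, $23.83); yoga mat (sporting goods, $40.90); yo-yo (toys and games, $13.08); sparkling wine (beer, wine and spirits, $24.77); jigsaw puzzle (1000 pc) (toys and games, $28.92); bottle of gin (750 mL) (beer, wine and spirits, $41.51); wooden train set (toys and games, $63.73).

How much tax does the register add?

Bottle of rosé $14.27: beer, wine and spirits → 11% + 0% local = 11% → $1.57
Tennis racket $91.27: sporting goods → 5.25% + 2.75% local = 8% → $7.30
Extension cord $23.83: all other goods → 6.25% + 0% local = 6.25% → $1.49
Yoga mat $40.90: sporting goods → 5.25% + 2.75% local = 8% → $3.27
Yo-yo $13.08: toys and games → 5.25% + 1% local = 6.25% → $0.82
Sparkling wine $24.77: beer, wine and spirits → 11% + 0% local = 11% → $2.72
Jigsaw puzzle (1000 pc) $28.92: toys and games → 5.25% + 1% local = 6.25% → $1.81
Bottle of gin (750 mL) $41.51: beer, wine and spirits → 11% + 0% local = 11% → $4.57
Wooden train set $63.73: toys and games → 5.25% + 1% local = 6.25% → $3.98
Total tax = $1.57 + $7.30 + $1.49 + $3.27 + $0.82 + $2.72 + $1.81 + $4.57 + $3.98 = $27.53

$27.53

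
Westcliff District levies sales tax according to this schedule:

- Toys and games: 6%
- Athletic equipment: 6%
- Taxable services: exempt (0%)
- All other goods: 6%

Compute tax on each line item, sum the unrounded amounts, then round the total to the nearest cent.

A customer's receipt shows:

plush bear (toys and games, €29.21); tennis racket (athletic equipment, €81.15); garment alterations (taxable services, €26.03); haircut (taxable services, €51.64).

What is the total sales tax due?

Plush bear €29.21: toys and games → 6% → €1.7526
Tennis racket €81.15: athletic equipment → 6% → €4.869
Garment alterations €26.03: taxable services → 0% → €0.00
Haircut €51.64: taxable services → 0% → €0.00
Unrounded tax sum = €6.6216 → €6.62

€6.62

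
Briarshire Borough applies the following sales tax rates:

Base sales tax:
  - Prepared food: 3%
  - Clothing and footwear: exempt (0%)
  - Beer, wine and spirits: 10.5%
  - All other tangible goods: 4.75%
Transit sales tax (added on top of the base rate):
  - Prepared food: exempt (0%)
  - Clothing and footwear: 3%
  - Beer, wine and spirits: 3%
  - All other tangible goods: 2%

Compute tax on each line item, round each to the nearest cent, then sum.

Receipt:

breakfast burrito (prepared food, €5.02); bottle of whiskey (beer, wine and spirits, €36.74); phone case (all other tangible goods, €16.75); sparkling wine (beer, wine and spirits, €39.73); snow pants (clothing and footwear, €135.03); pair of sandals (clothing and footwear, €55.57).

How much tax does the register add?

Breakfast burrito €5.02: prepared food → 3% + 0% transit = 3% → €0.15
Bottle of whiskey €36.74: beer, wine and spirits → 10.5% + 3% transit = 13.5% → €4.96
Phone case €16.75: all other tangible goods → 4.75% + 2% transit = 6.75% → €1.13
Sparkling wine €39.73: beer, wine and spirits → 10.5% + 3% transit = 13.5% → €5.36
Snow pants €135.03: clothing and footwear → 0% + 3% transit = 3% → €4.05
Pair of sandals €55.57: clothing and footwear → 0% + 3% transit = 3% → €1.67
Total tax = €0.15 + €4.96 + €1.13 + €5.36 + €4.05 + €1.67 = €17.32

€17.32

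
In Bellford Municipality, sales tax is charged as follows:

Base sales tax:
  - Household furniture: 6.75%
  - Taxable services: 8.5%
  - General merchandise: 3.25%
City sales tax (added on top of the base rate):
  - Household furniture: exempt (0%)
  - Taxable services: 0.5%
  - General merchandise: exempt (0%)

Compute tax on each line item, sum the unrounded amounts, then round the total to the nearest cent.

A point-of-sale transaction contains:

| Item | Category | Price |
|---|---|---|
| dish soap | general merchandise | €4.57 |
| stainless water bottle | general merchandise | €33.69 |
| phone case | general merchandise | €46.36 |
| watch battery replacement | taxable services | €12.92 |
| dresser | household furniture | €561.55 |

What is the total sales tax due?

€41.82

Dish soap €4.57: general merchandise → 3.25% + 0% city = 3.25% → €0.148525
Stainless water bottle €33.69: general merchandise → 3.25% + 0% city = 3.25% → €1.094925
Phone case €46.36: general merchandise → 3.25% + 0% city = 3.25% → €1.5067
Watch battery replacement €12.92: taxable services → 8.5% + 0.5% city = 9% → €1.1628
Dresser €561.55: household furniture → 6.75% + 0% city = 6.75% → €37.904625
Unrounded tax sum = €41.817575 → €41.82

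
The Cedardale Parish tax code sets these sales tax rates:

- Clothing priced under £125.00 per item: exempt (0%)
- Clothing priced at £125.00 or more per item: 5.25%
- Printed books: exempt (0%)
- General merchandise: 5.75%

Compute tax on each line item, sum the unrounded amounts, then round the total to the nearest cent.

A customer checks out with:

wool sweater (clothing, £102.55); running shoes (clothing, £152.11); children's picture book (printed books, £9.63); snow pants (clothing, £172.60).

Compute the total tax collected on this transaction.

£17.05

Wool sweater £102.55: clothing, under £125.00 → 0% → £0.00
Running shoes £152.11: clothing, £125.00 or more → 5.25% → £7.985775
Children's picture book £9.63: printed books → 0% → £0.00
Snow pants £172.60: clothing, £125.00 or more → 5.25% → £9.0615
Unrounded tax sum = £17.047275 → £17.05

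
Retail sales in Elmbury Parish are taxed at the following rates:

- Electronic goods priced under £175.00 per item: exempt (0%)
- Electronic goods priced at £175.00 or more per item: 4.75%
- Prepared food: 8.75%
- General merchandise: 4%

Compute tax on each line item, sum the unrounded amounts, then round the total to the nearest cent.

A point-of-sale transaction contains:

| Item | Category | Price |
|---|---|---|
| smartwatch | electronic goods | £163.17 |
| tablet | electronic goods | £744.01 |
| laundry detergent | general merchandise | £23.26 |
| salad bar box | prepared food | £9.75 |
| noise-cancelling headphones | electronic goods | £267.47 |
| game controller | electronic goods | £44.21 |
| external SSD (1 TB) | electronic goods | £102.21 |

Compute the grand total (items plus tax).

£1403.91

Smartwatch £163.17: electronic goods, under £175.00 → 0% → £0.00
Tablet £744.01: electronic goods, £175.00 or more → 4.75% → £35.340475
Laundry detergent £23.26: general merchandise → 4% → £0.9304
Salad bar box £9.75: prepared food → 8.75% → £0.853125
Noise-cancelling headphones £267.47: electronic goods, £175.00 or more → 4.75% → £12.704825
Game controller £44.21: electronic goods, under £175.00 → 0% → £0.00
External SSD (1 TB) £102.21: electronic goods, under £175.00 → 0% → £0.00
Subtotal = £1354.08; unrounded tax = £49.828825 → £49.83; total due = £1403.91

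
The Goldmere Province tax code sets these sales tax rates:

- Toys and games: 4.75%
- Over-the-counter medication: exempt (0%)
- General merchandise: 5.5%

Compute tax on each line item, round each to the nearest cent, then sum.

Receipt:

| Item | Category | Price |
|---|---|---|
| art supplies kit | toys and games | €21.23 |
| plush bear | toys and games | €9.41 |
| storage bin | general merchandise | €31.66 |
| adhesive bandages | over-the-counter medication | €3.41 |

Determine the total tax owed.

€3.20

Art supplies kit €21.23: toys and games → 4.75% → €1.01
Plush bear €9.41: toys and games → 4.75% → €0.45
Storage bin €31.66: general merchandise → 5.5% → €1.74
Adhesive bandages €3.41: over-the-counter medication → 0% → €0.00
Total tax = €1.01 + €0.45 + €1.74 = €3.20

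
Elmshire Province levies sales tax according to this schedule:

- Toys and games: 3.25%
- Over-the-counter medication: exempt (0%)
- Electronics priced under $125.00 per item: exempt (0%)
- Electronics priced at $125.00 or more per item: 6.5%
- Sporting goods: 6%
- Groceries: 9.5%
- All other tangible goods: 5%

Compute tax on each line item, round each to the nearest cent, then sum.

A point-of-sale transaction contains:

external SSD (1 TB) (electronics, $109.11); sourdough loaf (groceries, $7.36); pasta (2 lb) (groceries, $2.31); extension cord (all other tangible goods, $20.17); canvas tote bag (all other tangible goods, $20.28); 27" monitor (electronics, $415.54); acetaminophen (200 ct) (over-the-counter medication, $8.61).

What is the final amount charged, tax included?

External SSD (1 TB) $109.11: electronics, under $125.00 → 0% → $0.00
Sourdough loaf $7.36: groceries → 9.5% → $0.70
Pasta (2 lb) $2.31: groceries → 9.5% → $0.22
Extension cord $20.17: all other tangible goods → 5% → $1.01
Canvas tote bag $20.28: all other tangible goods → 5% → $1.01
27" monitor $415.54: electronics, $125.00 or more → 6.5% → $27.01
Acetaminophen (200 ct) $8.61: over-the-counter medication → 0% → $0.00
Subtotal = $583.38; tax = $29.95; total due = $613.33

$613.33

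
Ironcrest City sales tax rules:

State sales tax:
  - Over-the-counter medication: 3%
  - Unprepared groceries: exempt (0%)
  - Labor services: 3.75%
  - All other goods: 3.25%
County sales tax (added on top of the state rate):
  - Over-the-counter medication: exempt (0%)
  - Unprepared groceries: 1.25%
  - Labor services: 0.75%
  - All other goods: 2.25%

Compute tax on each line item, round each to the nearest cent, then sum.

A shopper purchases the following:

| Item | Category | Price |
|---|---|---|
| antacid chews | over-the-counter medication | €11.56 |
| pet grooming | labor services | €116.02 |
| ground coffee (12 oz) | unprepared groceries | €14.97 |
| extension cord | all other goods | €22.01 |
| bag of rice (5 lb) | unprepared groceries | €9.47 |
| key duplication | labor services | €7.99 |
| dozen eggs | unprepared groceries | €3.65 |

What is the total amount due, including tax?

€193.17

Antacid chews €11.56: over-the-counter medication → 3% + 0% county = 3% → €0.35
Pet grooming €116.02: labor services → 3.75% + 0.75% county = 4.5% → €5.22
Ground coffee (12 oz) €14.97: unprepared groceries → 0% + 1.25% county = 1.25% → €0.19
Extension cord €22.01: all other goods → 3.25% + 2.25% county = 5.5% → €1.21
Bag of rice (5 lb) €9.47: unprepared groceries → 0% + 1.25% county = 1.25% → €0.12
Key duplication €7.99: labor services → 3.75% + 0.75% county = 4.5% → €0.36
Dozen eggs €3.65: unprepared groceries → 0% + 1.25% county = 1.25% → €0.05
Subtotal = €185.67; tax = €7.50; total due = €193.17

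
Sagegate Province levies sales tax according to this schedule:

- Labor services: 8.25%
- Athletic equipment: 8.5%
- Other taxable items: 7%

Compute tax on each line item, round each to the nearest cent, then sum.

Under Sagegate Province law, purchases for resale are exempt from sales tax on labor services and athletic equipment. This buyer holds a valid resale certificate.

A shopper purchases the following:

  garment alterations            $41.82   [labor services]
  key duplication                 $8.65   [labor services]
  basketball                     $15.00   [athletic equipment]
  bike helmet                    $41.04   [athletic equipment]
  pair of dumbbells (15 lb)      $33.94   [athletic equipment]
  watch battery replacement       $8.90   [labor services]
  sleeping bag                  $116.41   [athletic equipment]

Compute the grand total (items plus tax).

$265.76

Garment alterations $41.82: labor services, buyer-exempt → 0% → $0.00
Key duplication $8.65: labor services, buyer-exempt → 0% → $0.00
Basketball $15.00: athletic equipment, buyer-exempt → 0% → $0.00
Bike helmet $41.04: athletic equipment, buyer-exempt → 0% → $0.00
Pair of dumbbells (15 lb) $33.94: athletic equipment, buyer-exempt → 0% → $0.00
Watch battery replacement $8.90: labor services, buyer-exempt → 0% → $0.00
Sleeping bag $116.41: athletic equipment, buyer-exempt → 0% → $0.00
Subtotal = $265.76; tax = $0.00; total due = $265.76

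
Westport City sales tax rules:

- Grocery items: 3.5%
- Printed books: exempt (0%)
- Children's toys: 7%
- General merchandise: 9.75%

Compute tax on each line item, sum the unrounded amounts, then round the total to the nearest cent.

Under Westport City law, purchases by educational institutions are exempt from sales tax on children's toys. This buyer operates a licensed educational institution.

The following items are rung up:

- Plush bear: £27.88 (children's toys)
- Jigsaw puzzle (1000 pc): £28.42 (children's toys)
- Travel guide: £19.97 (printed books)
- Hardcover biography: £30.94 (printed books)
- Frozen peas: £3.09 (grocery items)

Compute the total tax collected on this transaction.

£0.11

Plush bear £27.88: children's toys, buyer-exempt → 0% → £0.00
Jigsaw puzzle (1000 pc) £28.42: children's toys, buyer-exempt → 0% → £0.00
Travel guide £19.97: printed books → 0% → £0.00
Hardcover biography £30.94: printed books → 0% → £0.00
Frozen peas £3.09: grocery items → 3.5% → £0.10815
Unrounded tax sum = £0.10815 → £0.11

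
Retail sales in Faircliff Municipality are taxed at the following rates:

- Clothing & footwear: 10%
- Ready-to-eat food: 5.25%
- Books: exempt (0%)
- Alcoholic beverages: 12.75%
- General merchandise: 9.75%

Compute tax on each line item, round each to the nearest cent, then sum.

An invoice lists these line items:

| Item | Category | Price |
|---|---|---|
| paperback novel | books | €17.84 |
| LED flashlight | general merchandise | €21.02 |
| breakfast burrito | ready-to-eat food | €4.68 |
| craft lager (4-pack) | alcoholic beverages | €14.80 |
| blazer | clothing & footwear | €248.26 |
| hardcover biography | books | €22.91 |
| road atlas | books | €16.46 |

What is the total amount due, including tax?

Paperback novel €17.84: books → 0% → €0.00
LED flashlight €21.02: general merchandise → 9.75% → €2.05
Breakfast burrito €4.68: ready-to-eat food → 5.25% → €0.25
Craft lager (4-pack) €14.80: alcoholic beverages → 12.75% → €1.89
Blazer €248.26: clothing & footwear → 10% → €24.83
Hardcover biography €22.91: books → 0% → €0.00
Road atlas €16.46: books → 0% → €0.00
Subtotal = €345.97; tax = €29.02; total due = €374.99

€374.99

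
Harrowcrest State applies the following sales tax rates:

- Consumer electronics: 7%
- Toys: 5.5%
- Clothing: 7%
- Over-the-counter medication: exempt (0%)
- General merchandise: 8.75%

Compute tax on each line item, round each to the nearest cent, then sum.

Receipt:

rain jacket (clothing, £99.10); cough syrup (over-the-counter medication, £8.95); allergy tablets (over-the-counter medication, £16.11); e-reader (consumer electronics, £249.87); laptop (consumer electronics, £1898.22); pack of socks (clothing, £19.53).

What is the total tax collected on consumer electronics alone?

E-reader £249.87: consumer electronics → 7% → £17.49
Laptop £1898.22: consumer electronics → 7% → £132.88
Tax on consumer electronics = £17.49 + £132.88 = £150.37

£150.37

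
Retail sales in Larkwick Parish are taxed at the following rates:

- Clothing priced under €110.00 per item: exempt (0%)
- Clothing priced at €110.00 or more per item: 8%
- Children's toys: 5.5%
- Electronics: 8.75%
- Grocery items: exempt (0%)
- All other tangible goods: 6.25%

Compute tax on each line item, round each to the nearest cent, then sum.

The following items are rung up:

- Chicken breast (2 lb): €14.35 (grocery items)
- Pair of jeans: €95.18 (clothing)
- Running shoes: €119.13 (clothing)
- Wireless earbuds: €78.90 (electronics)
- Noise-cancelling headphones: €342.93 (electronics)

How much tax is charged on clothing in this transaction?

Pair of jeans €95.18: clothing, under €110.00 → 0% → €0.00
Running shoes €119.13: clothing, €110.00 or more → 8% → €9.53
Tax on clothing = €0.00 + €9.53 = €9.53

€9.53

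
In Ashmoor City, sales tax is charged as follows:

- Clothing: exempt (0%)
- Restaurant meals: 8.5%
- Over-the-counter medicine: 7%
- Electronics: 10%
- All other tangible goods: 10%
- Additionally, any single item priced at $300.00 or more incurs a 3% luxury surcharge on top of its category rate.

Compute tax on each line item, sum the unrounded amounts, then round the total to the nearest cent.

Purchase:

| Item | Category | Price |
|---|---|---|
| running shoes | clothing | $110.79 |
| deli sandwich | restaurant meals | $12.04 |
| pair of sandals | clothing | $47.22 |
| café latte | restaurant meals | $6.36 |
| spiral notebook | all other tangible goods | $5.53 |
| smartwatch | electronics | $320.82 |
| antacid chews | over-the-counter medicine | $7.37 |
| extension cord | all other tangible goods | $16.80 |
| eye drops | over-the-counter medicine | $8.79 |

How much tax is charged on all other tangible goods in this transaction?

Spiral notebook $5.53: all other tangible goods → 10% → $0.553
Extension cord $16.80: all other tangible goods → 10% → $1.68
Tax on all other tangible goods: unrounded sum = $2.233 → $2.23

$2.23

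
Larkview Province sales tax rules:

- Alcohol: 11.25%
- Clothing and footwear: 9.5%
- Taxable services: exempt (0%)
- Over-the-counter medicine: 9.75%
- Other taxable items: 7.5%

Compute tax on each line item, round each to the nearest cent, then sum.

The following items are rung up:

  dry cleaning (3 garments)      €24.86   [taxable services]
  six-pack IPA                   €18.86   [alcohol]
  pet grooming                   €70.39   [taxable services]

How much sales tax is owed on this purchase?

Dry cleaning (3 garments) €24.86: taxable services → 0% → €0.00
Six-pack IPA €18.86: alcohol → 11.25% → €2.12
Pet grooming €70.39: taxable services → 0% → €0.00
Total tax = €2.12

€2.12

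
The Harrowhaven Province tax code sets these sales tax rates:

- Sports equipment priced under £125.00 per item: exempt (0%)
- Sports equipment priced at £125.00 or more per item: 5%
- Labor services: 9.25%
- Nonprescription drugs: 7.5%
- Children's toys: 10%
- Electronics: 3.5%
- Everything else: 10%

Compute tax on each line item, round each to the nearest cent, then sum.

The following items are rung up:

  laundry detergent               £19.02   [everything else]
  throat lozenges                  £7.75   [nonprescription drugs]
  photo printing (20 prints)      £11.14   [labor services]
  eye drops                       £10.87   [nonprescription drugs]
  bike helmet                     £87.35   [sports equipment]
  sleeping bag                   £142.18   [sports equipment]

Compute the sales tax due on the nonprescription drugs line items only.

£1.40

Throat lozenges £7.75: nonprescription drugs → 7.5% → £0.58
Eye drops £10.87: nonprescription drugs → 7.5% → £0.82
Tax on nonprescription drugs = £0.58 + £0.82 = £1.40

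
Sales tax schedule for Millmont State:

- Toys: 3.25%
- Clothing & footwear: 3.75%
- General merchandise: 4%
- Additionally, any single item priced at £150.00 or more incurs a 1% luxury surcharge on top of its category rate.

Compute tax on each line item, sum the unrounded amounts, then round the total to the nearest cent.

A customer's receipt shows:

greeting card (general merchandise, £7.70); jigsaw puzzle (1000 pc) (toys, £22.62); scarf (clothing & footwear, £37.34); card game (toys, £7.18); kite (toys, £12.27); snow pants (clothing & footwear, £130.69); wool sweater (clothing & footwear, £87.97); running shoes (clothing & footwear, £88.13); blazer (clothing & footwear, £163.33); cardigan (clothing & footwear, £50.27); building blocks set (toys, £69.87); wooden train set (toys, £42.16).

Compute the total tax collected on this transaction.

Greeting card £7.70: general merchandise → 4% → £0.308
Jigsaw puzzle (1000 pc) £22.62: toys → 3.25% → £0.73515
Scarf £37.34: clothing & footwear → 3.75% → £1.40025
Card game £7.18: toys → 3.25% → £0.23335
Kite £12.27: toys → 3.25% → £0.398775
Snow pants £130.69: clothing & footwear → 3.75% → £4.900875
Wool sweater £87.97: clothing & footwear → 3.75% → £3.298875
Running shoes £88.13: clothing & footwear → 3.75% → £3.304875
Blazer £163.33: clothing & footwear → 3.75% + 1% surcharge = 4.75% → £7.758175
Cardigan £50.27: clothing & footwear → 3.75% → £1.885125
Building blocks set £69.87: toys → 3.25% → £2.270775
Wooden train set £42.16: toys → 3.25% → £1.3702
Unrounded tax sum = £27.864425 → £27.86

£27.86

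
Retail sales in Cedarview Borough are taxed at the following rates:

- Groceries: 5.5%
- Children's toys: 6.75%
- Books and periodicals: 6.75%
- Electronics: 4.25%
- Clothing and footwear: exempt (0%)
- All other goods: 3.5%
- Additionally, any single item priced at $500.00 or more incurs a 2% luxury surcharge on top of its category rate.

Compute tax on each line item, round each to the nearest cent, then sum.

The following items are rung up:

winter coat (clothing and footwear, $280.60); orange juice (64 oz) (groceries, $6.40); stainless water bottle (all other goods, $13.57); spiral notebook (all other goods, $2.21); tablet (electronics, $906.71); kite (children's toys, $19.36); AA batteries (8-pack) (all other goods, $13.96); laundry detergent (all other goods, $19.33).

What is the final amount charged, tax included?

$1322.19

Winter coat $280.60: clothing and footwear → 0% → $0.00
Orange juice (64 oz) $6.40: groceries → 5.5% → $0.35
Stainless water bottle $13.57: all other goods → 3.5% → $0.47
Spiral notebook $2.21: all other goods → 3.5% → $0.08
Tablet $906.71: electronics → 4.25% + 2% surcharge = 6.25% → $56.67
Kite $19.36: children's toys → 6.75% → $1.31
AA batteries (8-pack) $13.96: all other goods → 3.5% → $0.49
Laundry detergent $19.33: all other goods → 3.5% → $0.68
Subtotal = $1262.14; tax = $60.05; total due = $1322.19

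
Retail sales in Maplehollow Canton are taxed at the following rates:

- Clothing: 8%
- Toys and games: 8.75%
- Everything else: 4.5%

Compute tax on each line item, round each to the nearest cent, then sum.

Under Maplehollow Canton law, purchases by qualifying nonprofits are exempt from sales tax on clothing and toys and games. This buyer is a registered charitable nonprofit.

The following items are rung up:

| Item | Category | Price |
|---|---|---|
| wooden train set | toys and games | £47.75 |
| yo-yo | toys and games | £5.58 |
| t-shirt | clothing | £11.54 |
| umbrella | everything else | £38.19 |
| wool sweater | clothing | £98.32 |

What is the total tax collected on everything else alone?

Umbrella £38.19: everything else → 4.5% → £1.72
Tax on everything else = £1.72

£1.72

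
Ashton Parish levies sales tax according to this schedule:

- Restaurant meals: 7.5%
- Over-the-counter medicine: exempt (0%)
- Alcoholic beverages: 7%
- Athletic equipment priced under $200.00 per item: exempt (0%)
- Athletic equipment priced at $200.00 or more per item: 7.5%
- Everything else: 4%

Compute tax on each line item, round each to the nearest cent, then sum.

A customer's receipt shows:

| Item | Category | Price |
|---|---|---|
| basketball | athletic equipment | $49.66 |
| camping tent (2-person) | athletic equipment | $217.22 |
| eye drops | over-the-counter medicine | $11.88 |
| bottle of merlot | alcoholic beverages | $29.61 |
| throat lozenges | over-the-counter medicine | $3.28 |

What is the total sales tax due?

Basketball $49.66: athletic equipment, under $200.00 → 0% → $0.00
Camping tent (2-person) $217.22: athletic equipment, $200.00 or more → 7.5% → $16.29
Eye drops $11.88: over-the-counter medicine → 0% → $0.00
Bottle of merlot $29.61: alcoholic beverages → 7% → $2.07
Throat lozenges $3.28: over-the-counter medicine → 0% → $0.00
Total tax = $16.29 + $2.07 = $18.36

$18.36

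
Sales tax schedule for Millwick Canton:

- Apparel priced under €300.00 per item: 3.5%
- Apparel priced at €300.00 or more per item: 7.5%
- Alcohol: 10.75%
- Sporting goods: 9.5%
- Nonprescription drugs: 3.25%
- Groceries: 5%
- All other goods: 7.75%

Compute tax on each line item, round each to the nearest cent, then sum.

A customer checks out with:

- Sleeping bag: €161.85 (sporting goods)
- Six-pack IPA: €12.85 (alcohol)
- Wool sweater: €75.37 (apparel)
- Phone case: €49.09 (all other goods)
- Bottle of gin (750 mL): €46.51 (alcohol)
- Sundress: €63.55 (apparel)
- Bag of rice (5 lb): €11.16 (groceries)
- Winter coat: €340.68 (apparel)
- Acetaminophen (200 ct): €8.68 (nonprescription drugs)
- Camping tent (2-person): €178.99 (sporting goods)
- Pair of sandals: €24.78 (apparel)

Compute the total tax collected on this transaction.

€74.68

Sleeping bag €161.85: sporting goods → 9.5% → €15.38
Six-pack IPA €12.85: alcohol → 10.75% → €1.38
Wool sweater €75.37: apparel, under €300.00 → 3.5% → €2.64
Phone case €49.09: all other goods → 7.75% → €3.80
Bottle of gin (750 mL) €46.51: alcohol → 10.75% → €5.00
Sundress €63.55: apparel, under €300.00 → 3.5% → €2.22
Bag of rice (5 lb) €11.16: groceries → 5% → €0.56
Winter coat €340.68: apparel, €300.00 or more → 7.5% → €25.55
Acetaminophen (200 ct) €8.68: nonprescription drugs → 3.25% → €0.28
Camping tent (2-person) €178.99: sporting goods → 9.5% → €17.00
Pair of sandals €24.78: apparel, under €300.00 → 3.5% → €0.87
Total tax = €15.38 + €1.38 + €2.64 + €3.80 + €5.00 + €2.22 + €0.56 + €25.55 + €0.28 + €17.00 + €0.87 = €74.68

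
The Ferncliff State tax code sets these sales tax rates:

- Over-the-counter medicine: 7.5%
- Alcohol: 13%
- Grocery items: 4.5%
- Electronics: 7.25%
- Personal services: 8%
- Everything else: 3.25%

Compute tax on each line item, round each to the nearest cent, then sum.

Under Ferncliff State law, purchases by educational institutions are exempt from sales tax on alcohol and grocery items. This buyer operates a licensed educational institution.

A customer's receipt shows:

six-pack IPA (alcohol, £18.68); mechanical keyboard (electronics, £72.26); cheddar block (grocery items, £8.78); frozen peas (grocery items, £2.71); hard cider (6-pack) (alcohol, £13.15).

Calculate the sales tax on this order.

£5.24

Six-pack IPA £18.68: alcohol, buyer-exempt → 0% → £0.00
Mechanical keyboard £72.26: electronics → 7.25% → £5.24
Cheddar block £8.78: grocery items, buyer-exempt → 0% → £0.00
Frozen peas £2.71: grocery items, buyer-exempt → 0% → £0.00
Hard cider (6-pack) £13.15: alcohol, buyer-exempt → 0% → £0.00
Total tax = £5.24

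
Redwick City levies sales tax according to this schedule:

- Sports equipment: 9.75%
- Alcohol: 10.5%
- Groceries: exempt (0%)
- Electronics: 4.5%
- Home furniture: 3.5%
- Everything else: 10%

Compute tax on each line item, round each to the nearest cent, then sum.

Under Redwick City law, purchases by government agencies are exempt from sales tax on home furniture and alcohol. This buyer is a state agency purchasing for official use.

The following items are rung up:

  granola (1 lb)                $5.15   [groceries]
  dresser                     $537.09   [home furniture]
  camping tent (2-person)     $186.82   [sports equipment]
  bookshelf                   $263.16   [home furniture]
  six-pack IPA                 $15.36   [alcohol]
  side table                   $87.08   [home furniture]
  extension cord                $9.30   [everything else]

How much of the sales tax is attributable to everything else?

Extension cord $9.30: everything else → 10% → $0.93
Tax on everything else = $0.93

$0.93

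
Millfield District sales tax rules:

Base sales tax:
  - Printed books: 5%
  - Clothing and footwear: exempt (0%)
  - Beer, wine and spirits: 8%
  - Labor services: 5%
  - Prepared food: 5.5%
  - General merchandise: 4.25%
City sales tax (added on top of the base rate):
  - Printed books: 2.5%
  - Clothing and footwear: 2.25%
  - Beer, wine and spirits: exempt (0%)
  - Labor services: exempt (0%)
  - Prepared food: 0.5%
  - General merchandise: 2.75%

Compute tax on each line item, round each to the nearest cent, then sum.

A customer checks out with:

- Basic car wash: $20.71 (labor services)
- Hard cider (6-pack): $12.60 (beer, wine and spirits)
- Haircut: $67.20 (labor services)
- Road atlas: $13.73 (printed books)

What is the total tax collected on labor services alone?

$4.40

Basic car wash $20.71: labor services → 5% + 0% city = 5% → $1.04
Haircut $67.20: labor services → 5% + 0% city = 5% → $3.36
Tax on labor services = $1.04 + $3.36 = $4.40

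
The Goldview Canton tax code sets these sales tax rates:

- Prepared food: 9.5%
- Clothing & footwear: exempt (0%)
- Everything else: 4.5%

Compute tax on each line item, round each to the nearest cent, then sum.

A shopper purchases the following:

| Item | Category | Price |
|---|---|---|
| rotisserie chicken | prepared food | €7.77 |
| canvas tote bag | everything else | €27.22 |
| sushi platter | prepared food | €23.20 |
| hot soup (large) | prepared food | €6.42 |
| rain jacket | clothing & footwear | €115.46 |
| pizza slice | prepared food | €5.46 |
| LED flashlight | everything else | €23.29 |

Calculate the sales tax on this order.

€6.34

Rotisserie chicken €7.77: prepared food → 9.5% → €0.74
Canvas tote bag €27.22: everything else → 4.5% → €1.22
Sushi platter €23.20: prepared food → 9.5% → €2.20
Hot soup (large) €6.42: prepared food → 9.5% → €0.61
Rain jacket €115.46: clothing & footwear → 0% → €0.00
Pizza slice €5.46: prepared food → 9.5% → €0.52
LED flashlight €23.29: everything else → 4.5% → €1.05
Total tax = €0.74 + €1.22 + €2.20 + €0.61 + €0.52 + €1.05 = €6.34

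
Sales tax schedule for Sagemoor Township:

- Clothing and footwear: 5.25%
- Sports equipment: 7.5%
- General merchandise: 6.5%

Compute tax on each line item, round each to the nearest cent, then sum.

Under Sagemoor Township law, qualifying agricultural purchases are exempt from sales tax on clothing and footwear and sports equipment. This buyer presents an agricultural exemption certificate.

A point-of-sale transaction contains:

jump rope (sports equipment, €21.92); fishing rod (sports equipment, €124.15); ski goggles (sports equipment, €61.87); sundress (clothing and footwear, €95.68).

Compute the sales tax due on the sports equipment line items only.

Jump rope €21.92: sports equipment, buyer-exempt → 0% → €0.00
Fishing rod €124.15: sports equipment, buyer-exempt → 0% → €0.00
Ski goggles €61.87: sports equipment, buyer-exempt → 0% → €0.00
Tax on sports equipment = €0.00 + €0.00 + €0.00 = €0.00

€0.00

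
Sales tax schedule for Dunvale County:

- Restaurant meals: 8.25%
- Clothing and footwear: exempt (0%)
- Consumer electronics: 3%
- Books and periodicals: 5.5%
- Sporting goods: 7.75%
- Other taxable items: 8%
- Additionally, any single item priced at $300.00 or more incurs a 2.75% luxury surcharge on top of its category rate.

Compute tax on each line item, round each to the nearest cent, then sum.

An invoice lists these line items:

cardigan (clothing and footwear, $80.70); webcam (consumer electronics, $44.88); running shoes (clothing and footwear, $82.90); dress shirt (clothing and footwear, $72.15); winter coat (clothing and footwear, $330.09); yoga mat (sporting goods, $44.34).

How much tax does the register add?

$13.87

Cardigan $80.70: clothing and footwear → 0% → $0.00
Webcam $44.88: consumer electronics → 3% → $1.35
Running shoes $82.90: clothing and footwear → 0% → $0.00
Dress shirt $72.15: clothing and footwear → 0% → $0.00
Winter coat $330.09: clothing and footwear → 0% + 2.75% surcharge = 2.75% → $9.08
Yoga mat $44.34: sporting goods → 7.75% → $3.44
Total tax = $1.35 + $9.08 + $3.44 = $13.87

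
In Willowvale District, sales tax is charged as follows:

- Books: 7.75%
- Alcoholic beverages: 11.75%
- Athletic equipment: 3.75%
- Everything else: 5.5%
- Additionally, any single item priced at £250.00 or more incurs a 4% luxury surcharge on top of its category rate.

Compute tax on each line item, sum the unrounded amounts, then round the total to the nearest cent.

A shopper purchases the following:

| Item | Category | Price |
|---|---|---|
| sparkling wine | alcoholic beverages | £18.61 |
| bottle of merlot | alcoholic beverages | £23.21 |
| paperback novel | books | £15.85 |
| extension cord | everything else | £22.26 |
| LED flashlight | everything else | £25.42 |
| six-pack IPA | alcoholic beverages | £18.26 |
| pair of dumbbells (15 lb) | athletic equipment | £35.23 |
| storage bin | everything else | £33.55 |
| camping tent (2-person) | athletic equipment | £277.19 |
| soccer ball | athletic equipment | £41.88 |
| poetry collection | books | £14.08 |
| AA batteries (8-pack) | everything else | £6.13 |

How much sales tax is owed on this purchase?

£38.56

Sparkling wine £18.61: alcoholic beverages → 11.75% → £2.186675
Bottle of merlot £23.21: alcoholic beverages → 11.75% → £2.727175
Paperback novel £15.85: books → 7.75% → £1.228375
Extension cord £22.26: everything else → 5.5% → £1.2243
LED flashlight £25.42: everything else → 5.5% → £1.3981
Six-pack IPA £18.26: alcoholic beverages → 11.75% → £2.14555
Pair of dumbbells (15 lb) £35.23: athletic equipment → 3.75% → £1.321125
Storage bin £33.55: everything else → 5.5% → £1.84525
Camping tent (2-person) £277.19: athletic equipment → 3.75% + 4% surcharge = 7.75% → £21.482225
Soccer ball £41.88: athletic equipment → 3.75% → £1.5705
Poetry collection £14.08: books → 7.75% → £1.0912
AA batteries (8-pack) £6.13: everything else → 5.5% → £0.33715
Unrounded tax sum = £38.557625 → £38.56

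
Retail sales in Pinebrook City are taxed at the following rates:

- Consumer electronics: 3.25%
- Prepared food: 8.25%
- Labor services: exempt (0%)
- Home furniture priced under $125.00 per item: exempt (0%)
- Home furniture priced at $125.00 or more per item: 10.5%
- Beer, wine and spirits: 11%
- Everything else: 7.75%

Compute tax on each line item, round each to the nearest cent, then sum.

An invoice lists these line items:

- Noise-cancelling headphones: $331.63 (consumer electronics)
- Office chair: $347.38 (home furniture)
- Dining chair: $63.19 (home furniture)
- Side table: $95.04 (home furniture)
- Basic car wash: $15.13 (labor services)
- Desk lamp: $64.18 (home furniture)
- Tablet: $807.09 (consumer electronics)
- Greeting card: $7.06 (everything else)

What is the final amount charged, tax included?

$1804.73

Noise-cancelling headphones $331.63: consumer electronics → 3.25% → $10.78
Office chair $347.38: home furniture, $125.00 or more → 10.5% → $36.47
Dining chair $63.19: home furniture, under $125.00 → 0% → $0.00
Side table $95.04: home furniture, under $125.00 → 0% → $0.00
Basic car wash $15.13: labor services → 0% → $0.00
Desk lamp $64.18: home furniture, under $125.00 → 0% → $0.00
Tablet $807.09: consumer electronics → 3.25% → $26.23
Greeting card $7.06: everything else → 7.75% → $0.55
Subtotal = $1730.70; tax = $74.03; total due = $1804.73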